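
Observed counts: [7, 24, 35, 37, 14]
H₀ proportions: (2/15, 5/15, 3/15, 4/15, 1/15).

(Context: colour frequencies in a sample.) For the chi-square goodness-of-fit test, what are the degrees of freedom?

degrees of freedom = 4

df = k − 1 = 5 − 1 = 4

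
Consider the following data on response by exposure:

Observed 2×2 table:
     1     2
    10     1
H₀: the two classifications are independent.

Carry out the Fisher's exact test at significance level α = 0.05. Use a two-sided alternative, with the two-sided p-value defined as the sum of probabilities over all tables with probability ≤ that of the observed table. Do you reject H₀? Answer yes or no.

Margins: r₁=3, r₂=11, c₁=11, c₂=3, n=14
p_obs = C(3,1)·C(11,10)/C(14,11); sum pmf over tables with pmf ≤ p_obs
p-value (two-sided) = 0.09341
At α=0.05: p ≥ α → fail to reject H₀

reject H₀: no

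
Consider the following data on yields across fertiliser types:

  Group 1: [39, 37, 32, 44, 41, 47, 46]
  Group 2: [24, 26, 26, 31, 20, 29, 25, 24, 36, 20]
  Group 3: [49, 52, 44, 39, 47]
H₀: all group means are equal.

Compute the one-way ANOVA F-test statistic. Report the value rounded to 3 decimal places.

Group means [40.86, 26.10, 46.20], grand mean 35.364
SSB = Σnᵢ(x̄ᵢ−x̄)² = 1656.534; SSW = ΣΣ(x−x̄ᵢ)² = 484.557
MSB = 1656.534/2 = 828.2669; MSW = 484.557/19 = 25.5030
F = MSB/MSW = 32.4772
df = (2, 19)

test statistic = 32.477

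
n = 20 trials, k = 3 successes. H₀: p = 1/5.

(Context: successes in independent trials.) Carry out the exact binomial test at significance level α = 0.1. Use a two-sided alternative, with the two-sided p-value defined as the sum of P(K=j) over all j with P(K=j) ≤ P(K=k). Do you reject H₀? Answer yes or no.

reject H₀: no

Exact binomial: n=20, k=3, p₀=1/5=0.2000
P(X=j) = C(n,j)·p₀^j·(1−p₀)^(n−j); p = Σ P(X=j) over j with P(X=j) ≤ P(X=3)
p-value (two-sided) = 0.78180
At α=0.1: p ≥ α → fail to reject H₀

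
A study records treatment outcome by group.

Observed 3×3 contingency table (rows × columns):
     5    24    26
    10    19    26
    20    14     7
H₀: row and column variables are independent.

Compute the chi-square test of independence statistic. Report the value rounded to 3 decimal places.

Row totals [55, 55, 41], col totals [35, 57, 59], n=151
χ² = (5−12.75)²/12.75 + (24−20.76)²/20.76 + (26−21.49)²/21.49 + (10−12.75)²/12.75 + (19−20.76)²/20.76 + (26−21.49)²/21.49 + (20−9.50)²/9.50 + (14−15.48)²/15.48 + (7−16.02)²/16.02 = 24.6628
df = 4

test statistic = 24.663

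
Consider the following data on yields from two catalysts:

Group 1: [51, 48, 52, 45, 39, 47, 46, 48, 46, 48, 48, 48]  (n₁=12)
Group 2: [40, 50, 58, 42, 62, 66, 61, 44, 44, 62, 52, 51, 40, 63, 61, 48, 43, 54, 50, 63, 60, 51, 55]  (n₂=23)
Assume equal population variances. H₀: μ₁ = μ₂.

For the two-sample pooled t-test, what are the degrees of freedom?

df = n₁ + n₂ − 2 = 12 + 23 − 2 = 33

degrees of freedom = 33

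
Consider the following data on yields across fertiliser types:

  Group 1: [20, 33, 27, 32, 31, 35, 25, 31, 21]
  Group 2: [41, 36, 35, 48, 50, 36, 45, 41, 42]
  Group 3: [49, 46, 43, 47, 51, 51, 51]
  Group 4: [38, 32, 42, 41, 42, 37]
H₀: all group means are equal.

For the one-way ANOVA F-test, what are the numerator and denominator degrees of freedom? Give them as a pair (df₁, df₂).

degrees of freedom = [3, 27]

k = 4 groups, N = 31 total
df = (k−1, N−k) = (4−1, 31−4) = (3, 27)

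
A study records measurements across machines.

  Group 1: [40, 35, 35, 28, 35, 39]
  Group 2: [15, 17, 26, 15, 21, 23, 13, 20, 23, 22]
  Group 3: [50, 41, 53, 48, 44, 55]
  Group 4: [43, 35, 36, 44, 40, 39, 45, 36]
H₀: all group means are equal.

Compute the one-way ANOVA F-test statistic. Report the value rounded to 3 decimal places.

Group means [35.33, 19.50, 48.50, 39.75], grand mean 33.867
SSB = Σnᵢ(x̄ᵢ−x̄)² = 3638.633; SSW = ΣΣ(x−x̄ᵢ)² = 502.833
MSB = 3638.633/3 = 1212.8778; MSW = 502.833/26 = 19.3397
F = MSB/MSW = 62.7143
df = (3, 26)

test statistic = 62.714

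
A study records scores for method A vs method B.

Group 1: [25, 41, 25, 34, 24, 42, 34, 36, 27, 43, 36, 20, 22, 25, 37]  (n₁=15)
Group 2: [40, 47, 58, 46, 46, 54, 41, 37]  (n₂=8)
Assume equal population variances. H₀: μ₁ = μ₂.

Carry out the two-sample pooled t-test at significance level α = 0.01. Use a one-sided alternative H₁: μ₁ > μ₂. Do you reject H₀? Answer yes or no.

reject H₀: no

x̄₁=31.400, s₁=7.753, n₁=15
x̄₂=46.125, s₂=7.080, n₂=8
s_p² = [14·7.753² + 7·7.080²]/21 = 56.7845
SE = √(s_p²·(1/15+1/8)) = 3.2990
t = (31.400−46.125)/3.2990 = -4.4634
df = 21
p-value (one-sided, H₁ greater) = 0.99989
At α=0.01: p ≥ α → fail to reject H₀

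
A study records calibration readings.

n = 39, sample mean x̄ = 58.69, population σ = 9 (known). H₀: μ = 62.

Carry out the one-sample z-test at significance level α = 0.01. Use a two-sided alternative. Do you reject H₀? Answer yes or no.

reject H₀: no

SE = σ/√n = 9/√39 = 1.4412
z = (x̄−μ₀)/SE = (58.69−62)/1.4412 = -2.2968
p-value (two-sided) = 0.02163
At α=0.01: p ≥ α → fail to reject H₀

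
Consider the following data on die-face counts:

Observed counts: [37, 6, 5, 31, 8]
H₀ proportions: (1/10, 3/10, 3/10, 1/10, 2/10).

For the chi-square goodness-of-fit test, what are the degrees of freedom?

df = k − 1 = 5 − 1 = 4

degrees of freedom = 4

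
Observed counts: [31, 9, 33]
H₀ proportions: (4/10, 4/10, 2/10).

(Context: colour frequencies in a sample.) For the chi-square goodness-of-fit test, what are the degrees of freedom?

degrees of freedom = 2

df = k − 1 = 3 − 1 = 2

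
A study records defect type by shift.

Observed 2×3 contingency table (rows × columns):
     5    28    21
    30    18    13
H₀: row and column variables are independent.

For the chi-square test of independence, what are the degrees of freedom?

df = (r−1)(c−1) = (2−1)·(3−1) = 2

degrees of freedom = 2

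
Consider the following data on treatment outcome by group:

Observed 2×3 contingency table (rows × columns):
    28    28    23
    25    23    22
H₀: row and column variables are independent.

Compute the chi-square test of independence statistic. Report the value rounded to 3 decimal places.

Row totals [79, 70], col totals [53, 51, 45], n=149
χ² = (28−28.10)²/28.10 + (28−27.04)²/27.04 + (23−23.86)²/23.86 + (25−24.90)²/24.90 + (23−23.96)²/23.96 + (22−21.14)²/21.14 = 0.1391
df = 2

test statistic = 0.139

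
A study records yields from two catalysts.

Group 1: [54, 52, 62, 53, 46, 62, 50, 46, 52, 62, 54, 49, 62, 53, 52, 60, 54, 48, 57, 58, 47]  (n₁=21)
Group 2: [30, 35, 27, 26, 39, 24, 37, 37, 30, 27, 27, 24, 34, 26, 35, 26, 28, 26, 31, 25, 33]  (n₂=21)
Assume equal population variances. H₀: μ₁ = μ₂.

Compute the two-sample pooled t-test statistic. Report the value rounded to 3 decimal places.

x̄₁=53.952, s₁=5.408, n₁=21
x̄₂=29.857, s₂=4.725, n₂=21
s_p² = [20·5.408² + 20·4.725²]/40 = 25.7881
SE = √(s_p²·(1/21+1/21)) = 1.5672
t = (53.952−29.857)/1.5672 = 15.3750
df = 40

test statistic = 15.375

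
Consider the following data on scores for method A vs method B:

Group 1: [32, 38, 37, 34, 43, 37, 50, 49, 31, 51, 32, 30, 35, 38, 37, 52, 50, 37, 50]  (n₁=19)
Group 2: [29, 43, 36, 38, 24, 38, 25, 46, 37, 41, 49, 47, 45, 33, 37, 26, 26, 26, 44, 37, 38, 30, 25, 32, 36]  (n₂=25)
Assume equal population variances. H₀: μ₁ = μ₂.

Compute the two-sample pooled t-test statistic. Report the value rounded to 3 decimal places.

test statistic = 1.982

x̄₁=40.158, s₁=7.705, n₁=19
x̄₂=35.520, s₂=7.676, n₂=25
s_p² = [18·7.705² + 24·7.676²]/42 = 59.1135
SE = √(s_p²·(1/19+1/25)) = 2.3400
t = (40.158−35.520)/2.3400 = 1.9820
df = 42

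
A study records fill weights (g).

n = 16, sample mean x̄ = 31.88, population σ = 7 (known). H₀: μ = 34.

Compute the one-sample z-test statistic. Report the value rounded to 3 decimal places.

test statistic = -1.211

SE = σ/√n = 7/√16 = 1.7500
z = (x̄−μ₀)/SE = (31.88−34)/1.7500 = -1.2114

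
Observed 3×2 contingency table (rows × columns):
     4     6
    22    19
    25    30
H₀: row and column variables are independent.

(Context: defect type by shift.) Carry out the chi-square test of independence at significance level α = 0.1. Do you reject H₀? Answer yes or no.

Row totals [10, 41, 55], col totals [51, 55], n=106
χ² = (4−4.81)²/4.81 + (6−5.19)²/5.19 + (22−19.73)²/19.73 + (19−21.27)²/21.27 + (25−26.46)²/26.46 + (30−28.54)²/28.54 = 0.9244
df = 2
p-value (upper-tail) = 0.62989
At α=0.1: p ≥ α → fail to reject H₀

reject H₀: no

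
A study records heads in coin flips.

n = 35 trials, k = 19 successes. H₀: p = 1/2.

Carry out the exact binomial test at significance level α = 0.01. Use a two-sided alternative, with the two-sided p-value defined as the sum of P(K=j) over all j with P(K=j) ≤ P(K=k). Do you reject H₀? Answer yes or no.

reject H₀: no

Exact binomial: n=35, k=19, p₀=1/2=0.5000
P(X=j) = C(n,j)·p₀^j·(1−p₀)^(n−j); p = Σ P(X=j) over j with P(X=j) ≤ P(X=19)
p-value (two-sided) = 0.73588
At α=0.01: p ≥ α → fail to reject H₀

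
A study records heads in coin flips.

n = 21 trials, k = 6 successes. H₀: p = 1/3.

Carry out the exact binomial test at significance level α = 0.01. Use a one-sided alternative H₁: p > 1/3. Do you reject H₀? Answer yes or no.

reject H₀: no

Exact binomial: n=21, k=6, p₀=1/3=0.3333
P(X≥6) from Σ C(n,i)·p₀^i·(1−p₀)^(n−i)
p-value (one-sided, H₁ greater) = 0.75135
At α=0.01: p ≥ α → fail to reject H₀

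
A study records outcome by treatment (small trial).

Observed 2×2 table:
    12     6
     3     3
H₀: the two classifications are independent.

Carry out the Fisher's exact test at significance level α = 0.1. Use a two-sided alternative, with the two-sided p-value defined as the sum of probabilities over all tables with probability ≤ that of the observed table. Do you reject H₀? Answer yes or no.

Margins: r₁=18, r₂=6, c₁=15, c₂=9, n=24
p_obs = C(18,12)·C(6,3)/C(24,15); sum pmf over tables with pmf ≤ p_obs
p-value (two-sided) = 0.63491
At α=0.1: p ≥ α → fail to reject H₀

reject H₀: no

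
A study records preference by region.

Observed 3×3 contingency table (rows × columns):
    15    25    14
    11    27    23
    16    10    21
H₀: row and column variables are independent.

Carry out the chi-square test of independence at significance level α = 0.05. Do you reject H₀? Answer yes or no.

Row totals [54, 61, 47], col totals [42, 62, 58], n=162
χ² = (15−14.00)²/14.00 + (25−20.67)²/20.67 + (14−19.33)²/19.33 + (11−15.81)²/15.81 + (27−23.35)²/23.35 + (23−21.84)²/21.84 + (16−12.19)²/12.19 + (10−17.99)²/17.99 + (21−16.83)²/16.83 = 10.3270
df = 4
p-value (upper-tail) = 0.03527
At α=0.05: p < α → reject H₀

reject H₀: yes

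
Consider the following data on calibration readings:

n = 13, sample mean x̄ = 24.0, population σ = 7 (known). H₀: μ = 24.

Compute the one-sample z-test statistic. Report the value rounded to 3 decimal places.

SE = σ/√n = 7/√13 = 1.9415
z = (x̄−μ₀)/SE = (24.0−24)/1.9415 = 0.0000

test statistic = 0.000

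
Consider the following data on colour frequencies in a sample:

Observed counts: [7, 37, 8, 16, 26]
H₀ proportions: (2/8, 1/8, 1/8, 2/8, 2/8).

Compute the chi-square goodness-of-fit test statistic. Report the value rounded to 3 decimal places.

test statistic = 69.702

n = 94; E_i = n·p_i = [23.50, 11.75, 11.75, 23.50, 23.50]
χ² = (7−23.50)²/23.50 + (37−11.75)²/11.75 + (8−11.75)²/11.75 + (16−23.50)²/23.50 + (26−23.50)²/23.50 = 69.7021
df = 4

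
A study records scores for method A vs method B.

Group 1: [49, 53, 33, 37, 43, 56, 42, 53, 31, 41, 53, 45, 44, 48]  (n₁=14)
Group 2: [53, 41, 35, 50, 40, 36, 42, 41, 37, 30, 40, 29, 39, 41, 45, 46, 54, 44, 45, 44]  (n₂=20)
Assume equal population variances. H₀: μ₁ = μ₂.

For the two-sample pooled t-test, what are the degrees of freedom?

degrees of freedom = 32

df = n₁ + n₂ − 2 = 14 + 20 − 2 = 32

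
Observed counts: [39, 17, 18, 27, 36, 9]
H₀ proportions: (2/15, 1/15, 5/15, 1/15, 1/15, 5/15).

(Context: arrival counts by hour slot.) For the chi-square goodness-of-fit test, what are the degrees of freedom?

df = k − 1 = 6 − 1 = 5

degrees of freedom = 5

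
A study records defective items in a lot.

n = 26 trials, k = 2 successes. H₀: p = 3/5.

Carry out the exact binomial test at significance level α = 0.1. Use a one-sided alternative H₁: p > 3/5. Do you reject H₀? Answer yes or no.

Exact binomial: n=26, k=2, p₀=3/5=0.6000
P(X≥2) from Σ C(n,i)·p₀^i·(1−p₀)^(n−i)
p-value (one-sided, H₁ greater) = 1.00000
At α=0.1: p ≥ α → fail to reject H₀

reject H₀: no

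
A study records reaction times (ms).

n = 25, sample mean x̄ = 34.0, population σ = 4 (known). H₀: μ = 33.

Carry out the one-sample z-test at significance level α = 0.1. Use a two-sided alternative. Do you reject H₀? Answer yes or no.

SE = σ/√n = 4/√25 = 0.8000
z = (x̄−μ₀)/SE = (34.0−33)/0.8000 = 1.2500
p-value (two-sided) = 0.21130
At α=0.1: p ≥ α → fail to reject H₀

reject H₀: no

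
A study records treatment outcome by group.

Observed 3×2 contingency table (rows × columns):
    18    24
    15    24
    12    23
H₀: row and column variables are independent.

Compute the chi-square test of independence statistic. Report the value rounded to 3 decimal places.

Row totals [42, 39, 35], col totals [45, 71], n=116
χ² = (18−16.29)²/16.29 + (24−25.71)²/25.71 + (15−15.13)²/15.13 + (24−23.87)²/23.87 + (12−13.58)²/13.58 + (23−21.42)²/21.42 = 0.5934
df = 2

test statistic = 0.593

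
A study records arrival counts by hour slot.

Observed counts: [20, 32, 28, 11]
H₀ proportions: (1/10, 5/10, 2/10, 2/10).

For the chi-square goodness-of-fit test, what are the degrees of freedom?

degrees of freedom = 3

df = k − 1 = 4 − 1 = 3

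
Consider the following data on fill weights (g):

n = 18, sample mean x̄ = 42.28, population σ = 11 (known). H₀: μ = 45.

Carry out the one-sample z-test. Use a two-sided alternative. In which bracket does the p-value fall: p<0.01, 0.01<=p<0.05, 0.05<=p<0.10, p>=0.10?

p-value bracket: p>=0.10

SE = σ/√n = 11/√18 = 2.5927
z = (x̄−μ₀)/SE = (42.28−45)/2.5927 = -1.0491
p-value (two-sided) = 0.29414
→ bracket: p>=0.10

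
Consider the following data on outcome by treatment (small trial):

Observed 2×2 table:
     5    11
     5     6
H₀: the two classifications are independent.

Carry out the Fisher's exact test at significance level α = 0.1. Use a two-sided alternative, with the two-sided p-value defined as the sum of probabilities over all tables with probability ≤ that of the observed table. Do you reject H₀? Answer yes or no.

reject H₀: no

Margins: r₁=16, r₂=11, c₁=10, c₂=17, n=27
p_obs = C(16,5)·C(11,5)/C(27,10); sum pmf over tables with pmf ≤ p_obs
p-value (two-sided) = 0.68675
At α=0.1: p ≥ α → fail to reject H₀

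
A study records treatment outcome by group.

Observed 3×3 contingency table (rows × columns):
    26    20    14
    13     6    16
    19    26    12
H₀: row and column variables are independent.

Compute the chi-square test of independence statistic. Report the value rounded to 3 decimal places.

Row totals [60, 35, 57], col totals [58, 52, 42], n=152
χ² = (26−22.89)²/22.89 + (20−20.53)²/20.53 + (14−16.58)²/16.58 + (13−13.36)²/13.36 + (6−11.97)²/11.97 + (16−9.67)²/9.67 + (19−21.75)²/21.75 + (26−19.50)²/19.50 + (12−15.75)²/15.75 = 11.3746
df = 4

test statistic = 11.375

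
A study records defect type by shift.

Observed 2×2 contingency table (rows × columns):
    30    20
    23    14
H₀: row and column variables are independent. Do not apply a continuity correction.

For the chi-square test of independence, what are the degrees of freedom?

df = (r−1)(c−1) = (2−1)·(2−1) = 1

degrees of freedom = 1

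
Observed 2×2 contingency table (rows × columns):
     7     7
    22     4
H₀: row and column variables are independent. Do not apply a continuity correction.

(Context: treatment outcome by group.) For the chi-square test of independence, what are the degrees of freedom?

df = (r−1)(c−1) = (2−1)·(2−1) = 1

degrees of freedom = 1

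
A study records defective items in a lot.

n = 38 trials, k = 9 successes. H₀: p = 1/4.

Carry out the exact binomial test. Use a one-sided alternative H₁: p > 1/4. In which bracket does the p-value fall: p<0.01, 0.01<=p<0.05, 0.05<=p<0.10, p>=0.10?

Exact binomial: n=38, k=9, p₀=1/4=0.2500
P(X≥9) from Σ C(n,i)·p₀^i·(1−p₀)^(n−i)
p-value (one-sided, H₁ greater) = 0.63542
→ bracket: p>=0.10

p-value bracket: p>=0.10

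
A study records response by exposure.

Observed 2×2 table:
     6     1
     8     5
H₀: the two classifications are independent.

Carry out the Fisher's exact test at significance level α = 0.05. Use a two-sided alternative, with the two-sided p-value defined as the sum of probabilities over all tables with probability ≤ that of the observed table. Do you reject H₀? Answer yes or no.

Margins: r₁=7, r₂=13, c₁=14, c₂=6, n=20
p_obs = C(7,6)·C(13,8)/C(20,14); sum pmf over tables with pmf ≤ p_obs
p-value (two-sided) = 0.35436
At α=0.05: p ≥ α → fail to reject H₀

reject H₀: no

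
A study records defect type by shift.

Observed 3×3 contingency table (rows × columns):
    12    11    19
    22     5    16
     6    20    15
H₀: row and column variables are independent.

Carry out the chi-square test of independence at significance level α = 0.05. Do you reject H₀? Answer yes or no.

reject H₀: yes

Row totals [42, 43, 41], col totals [40, 36, 50], n=126
χ² = (12−13.33)²/13.33 + (11−12.00)²/12.00 + (19−16.67)²/16.67 + (22−13.65)²/13.65 + (5−12.29)²/12.29 + (16−17.06)²/17.06 + (6−13.02)²/13.02 + (20−11.71)²/11.71 + (15−16.27)²/16.27 = 19.7783
df = 4
p-value (upper-tail) = 0.00055
At α=0.05: p < α → reject H₀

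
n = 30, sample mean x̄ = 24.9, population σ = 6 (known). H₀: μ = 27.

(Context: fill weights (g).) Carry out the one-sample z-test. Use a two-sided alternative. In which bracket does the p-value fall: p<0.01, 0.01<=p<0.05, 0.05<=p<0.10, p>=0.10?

p-value bracket: 0.05<=p<0.10

SE = σ/√n = 6/√30 = 1.0954
z = (x̄−μ₀)/SE = (24.9−27)/1.0954 = -1.9170
p-value (two-sided) = 0.05523
→ bracket: 0.05<=p<0.10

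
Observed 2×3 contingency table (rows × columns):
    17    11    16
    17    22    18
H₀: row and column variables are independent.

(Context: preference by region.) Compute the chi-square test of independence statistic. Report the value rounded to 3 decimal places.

Row totals [44, 57], col totals [34, 33, 34], n=101
χ² = (17−14.81)²/14.81 + (11−14.38)²/14.38 + (16−14.81)²/14.81 + (17−19.19)²/19.19 + (22−18.62)²/18.62 + (18−19.19)²/19.19 = 2.1466
df = 2

test statistic = 2.147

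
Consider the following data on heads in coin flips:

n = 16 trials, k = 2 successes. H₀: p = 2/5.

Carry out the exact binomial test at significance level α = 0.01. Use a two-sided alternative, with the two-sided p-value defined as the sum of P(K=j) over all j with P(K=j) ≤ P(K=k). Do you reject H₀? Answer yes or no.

Exact binomial: n=16, k=2, p₀=2/5=0.4000
P(X=j) = C(n,j)·p₀^j·(1−p₀)^(n−j); p = Σ P(X=j) over j with P(X=j) ≤ P(X=2)
p-value (two-sided) = 0.03748
At α=0.01: p ≥ α → fail to reject H₀

reject H₀: no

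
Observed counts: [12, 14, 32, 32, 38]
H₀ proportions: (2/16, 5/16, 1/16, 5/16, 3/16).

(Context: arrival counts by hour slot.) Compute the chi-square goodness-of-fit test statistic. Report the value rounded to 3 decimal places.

test statistic = 99.667

n = 128; E_i = n·p_i = [16.00, 40.00, 8.00, 40.00, 24.00]
χ² = (12−16.00)²/16.00 + (14−40.00)²/40.00 + (32−8.00)²/8.00 + (32−40.00)²/40.00 + (38−24.00)²/24.00 = 99.6667
df = 4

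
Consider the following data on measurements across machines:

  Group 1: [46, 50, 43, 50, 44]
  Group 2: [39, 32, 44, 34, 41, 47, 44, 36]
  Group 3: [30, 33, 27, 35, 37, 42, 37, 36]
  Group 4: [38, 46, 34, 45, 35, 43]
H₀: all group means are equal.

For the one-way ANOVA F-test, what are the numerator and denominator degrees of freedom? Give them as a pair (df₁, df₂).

degrees of freedom = [3, 23]

k = 4 groups, N = 27 total
df = (k−1, N−k) = (4−1, 27−4) = (3, 23)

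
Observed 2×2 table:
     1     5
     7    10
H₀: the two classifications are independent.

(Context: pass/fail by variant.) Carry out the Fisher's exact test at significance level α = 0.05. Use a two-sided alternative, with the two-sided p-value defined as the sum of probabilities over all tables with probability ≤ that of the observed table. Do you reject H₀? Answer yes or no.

reject H₀: no

Margins: r₁=6, r₂=17, c₁=8, c₂=15, n=23
p_obs = C(6,1)·C(17,7)/C(23,8); sum pmf over tables with pmf ≤ p_obs
p-value (two-sided) = 0.36898
At α=0.05: p ≥ α → fail to reject H₀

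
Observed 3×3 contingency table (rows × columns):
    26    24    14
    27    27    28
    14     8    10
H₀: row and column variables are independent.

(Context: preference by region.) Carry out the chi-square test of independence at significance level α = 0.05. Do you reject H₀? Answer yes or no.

reject H₀: no

Row totals [64, 82, 32], col totals [67, 59, 52], n=178
χ² = (26−24.09)²/24.09 + (24−21.21)²/21.21 + (14−18.70)²/18.70 + (27−30.87)²/30.87 + (27−27.18)²/27.18 + (28−23.96)²/23.96 + (14−12.04)²/12.04 + (8−10.61)²/10.61 + (10−9.35)²/9.35 = 3.8689
df = 4
p-value (upper-tail) = 0.42404
At α=0.05: p ≥ α → fail to reject H₀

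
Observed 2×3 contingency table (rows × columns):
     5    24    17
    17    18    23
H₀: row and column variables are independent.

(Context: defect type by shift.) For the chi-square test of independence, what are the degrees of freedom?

df = (r−1)(c−1) = (2−1)·(3−1) = 2

degrees of freedom = 2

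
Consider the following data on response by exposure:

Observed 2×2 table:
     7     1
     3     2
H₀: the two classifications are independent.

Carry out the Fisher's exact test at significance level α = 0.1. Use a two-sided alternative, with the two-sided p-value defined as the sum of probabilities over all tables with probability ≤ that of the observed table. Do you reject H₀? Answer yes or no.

reject H₀: no

Margins: r₁=8, r₂=5, c₁=10, c₂=3, n=13
p_obs = C(8,7)·C(5,3)/C(13,10); sum pmf over tables with pmf ≤ p_obs
p-value (two-sided) = 0.51049
At α=0.1: p ≥ α → fail to reject H₀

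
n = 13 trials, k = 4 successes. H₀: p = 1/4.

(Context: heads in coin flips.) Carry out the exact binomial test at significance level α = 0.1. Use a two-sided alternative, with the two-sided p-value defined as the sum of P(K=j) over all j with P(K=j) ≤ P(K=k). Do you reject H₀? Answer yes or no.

reject H₀: no

Exact binomial: n=13, k=4, p₀=1/4=0.2500
P(X=j) = C(n,j)·p₀^j·(1−p₀)^(n−j); p = Σ P(X=j) over j with P(X=j) ≤ P(X=4)
p-value (two-sided) = 0.74835
At α=0.1: p ≥ α → fail to reject H₀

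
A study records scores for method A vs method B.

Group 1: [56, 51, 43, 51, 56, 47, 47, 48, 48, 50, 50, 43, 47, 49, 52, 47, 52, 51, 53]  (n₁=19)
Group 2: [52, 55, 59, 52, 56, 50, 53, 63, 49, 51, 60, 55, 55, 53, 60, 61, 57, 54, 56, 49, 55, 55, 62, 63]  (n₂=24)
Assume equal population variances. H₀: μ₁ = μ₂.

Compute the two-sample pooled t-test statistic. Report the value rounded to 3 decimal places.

test statistic = -5.002

x̄₁=49.526, s₁=3.580, n₁=19
x̄₂=55.625, s₂=4.251, n₂=24
s_p² = [18·3.580² + 23·4.251²]/41 = 15.7649
SE = √(s_p²·(1/19+1/24)) = 1.2193
t = (49.526−55.625)/1.2193 = -5.0019
df = 41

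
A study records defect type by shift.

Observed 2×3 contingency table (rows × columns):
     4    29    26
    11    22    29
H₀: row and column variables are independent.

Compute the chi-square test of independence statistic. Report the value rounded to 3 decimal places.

Row totals [59, 62], col totals [15, 51, 55], n=121
χ² = (4−7.31)²/7.31 + (29−24.87)²/24.87 + (26−26.82)²/26.82 + (11−7.69)²/7.69 + (22−26.13)²/26.13 + (29−28.18)²/28.18 = 4.3194
df = 2

test statistic = 4.319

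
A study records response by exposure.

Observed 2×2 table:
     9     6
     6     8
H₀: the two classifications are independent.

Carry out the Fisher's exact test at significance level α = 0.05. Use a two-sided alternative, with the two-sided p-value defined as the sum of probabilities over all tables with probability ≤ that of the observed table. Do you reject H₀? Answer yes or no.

reject H₀: no

Margins: r₁=15, r₂=14, c₁=15, c₂=14, n=29
p_obs = C(15,9)·C(14,6)/C(29,15); sum pmf over tables with pmf ≤ p_obs
p-value (two-sided) = 0.46609
At α=0.05: p ≥ α → fail to reject H₀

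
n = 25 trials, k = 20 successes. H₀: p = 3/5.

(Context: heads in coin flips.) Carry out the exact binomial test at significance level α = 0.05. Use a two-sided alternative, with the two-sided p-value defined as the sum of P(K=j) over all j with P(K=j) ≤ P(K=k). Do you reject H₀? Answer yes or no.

reject H₀: yes

Exact binomial: n=25, k=20, p₀=3/5=0.6000
P(X=j) = C(n,j)·p₀^j·(1−p₀)^(n−j); p = Σ P(X=j) over j with P(X=j) ≤ P(X=20)
p-value (two-sided) = 0.04253
At α=0.05: p < α → reject H₀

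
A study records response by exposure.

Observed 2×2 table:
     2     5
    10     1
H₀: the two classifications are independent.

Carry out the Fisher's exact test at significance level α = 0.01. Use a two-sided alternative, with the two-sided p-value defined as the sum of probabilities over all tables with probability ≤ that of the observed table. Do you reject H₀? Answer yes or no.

reject H₀: no

Margins: r₁=7, r₂=11, c₁=12, c₂=6, n=18
p_obs = C(7,2)·C(11,10)/C(18,12); sum pmf over tables with pmf ≤ p_obs
p-value (two-sided) = 0.01282
At α=0.01: p ≥ α → fail to reject H₀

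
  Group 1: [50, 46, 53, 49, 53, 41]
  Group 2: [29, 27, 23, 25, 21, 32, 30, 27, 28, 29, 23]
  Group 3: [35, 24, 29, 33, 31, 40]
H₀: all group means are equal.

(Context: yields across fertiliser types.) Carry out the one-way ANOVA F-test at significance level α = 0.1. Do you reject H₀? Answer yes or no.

reject H₀: yes

Group means [48.67, 26.73, 32.00], grand mean 33.826
SSB = Σnᵢ(x̄ᵢ−x̄)² = 1895.789; SSW = ΣΣ(x−x̄ᵢ)² = 367.515
MSB = 1895.789/2 = 947.8946; MSW = 367.515/20 = 18.3758
F = MSB/MSW = 51.5840
df = (2, 20)
p-value (upper-tail) = 0.00000
At α=0.1: p < α → reject H₀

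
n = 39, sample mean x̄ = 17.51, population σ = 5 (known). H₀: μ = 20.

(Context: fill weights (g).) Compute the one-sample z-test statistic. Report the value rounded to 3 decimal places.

SE = σ/√n = 5/√39 = 0.8006
z = (x̄−μ₀)/SE = (17.51−20)/0.8006 = -3.1100

test statistic = -3.110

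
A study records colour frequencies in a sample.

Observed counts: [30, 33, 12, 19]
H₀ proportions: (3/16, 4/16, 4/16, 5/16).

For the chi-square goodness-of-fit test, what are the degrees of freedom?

df = k − 1 = 4 − 1 = 3

degrees of freedom = 3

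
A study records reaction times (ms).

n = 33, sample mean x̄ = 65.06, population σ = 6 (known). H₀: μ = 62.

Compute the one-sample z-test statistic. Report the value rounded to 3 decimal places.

SE = σ/√n = 6/√33 = 1.0445
z = (x̄−μ₀)/SE = (65.06−62)/1.0445 = 2.9297

test statistic = 2.930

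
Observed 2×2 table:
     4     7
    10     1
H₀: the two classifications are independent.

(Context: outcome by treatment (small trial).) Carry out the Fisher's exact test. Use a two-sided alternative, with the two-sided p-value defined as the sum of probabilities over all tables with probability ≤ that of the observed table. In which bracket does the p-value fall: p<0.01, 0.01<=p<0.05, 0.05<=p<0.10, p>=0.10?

Margins: r₁=11, r₂=11, c₁=14, c₂=8, n=22
p_obs = C(11,4)·C(11,10)/C(22,14); sum pmf over tables with pmf ≤ p_obs
p-value (two-sided) = 0.02374
→ bracket: 0.01<=p<0.05

p-value bracket: 0.01<=p<0.05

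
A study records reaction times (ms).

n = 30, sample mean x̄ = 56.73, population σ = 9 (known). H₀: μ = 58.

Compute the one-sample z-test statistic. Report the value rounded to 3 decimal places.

SE = σ/√n = 9/√30 = 1.6432
z = (x̄−μ₀)/SE = (56.73−58)/1.6432 = -0.7729

test statistic = -0.773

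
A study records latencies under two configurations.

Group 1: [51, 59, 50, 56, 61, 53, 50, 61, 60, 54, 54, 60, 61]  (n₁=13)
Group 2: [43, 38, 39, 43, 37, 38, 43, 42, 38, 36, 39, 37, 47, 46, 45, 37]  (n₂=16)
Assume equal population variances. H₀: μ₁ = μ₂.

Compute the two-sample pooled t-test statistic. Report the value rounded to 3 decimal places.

test statistic = 10.583

x̄₁=56.154, s₁=4.375, n₁=13
x̄₂=40.500, s₂=3.596, n₂=16
s_p² = [12·4.375² + 15·3.596²]/27 = 15.6923
SE = √(s_p²·(1/13+1/16)) = 1.4791
t = (56.154−40.500)/1.4791 = 10.5830
df = 27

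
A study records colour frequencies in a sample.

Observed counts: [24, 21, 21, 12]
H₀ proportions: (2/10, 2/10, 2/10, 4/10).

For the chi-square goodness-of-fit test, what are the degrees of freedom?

degrees of freedom = 3

df = k − 1 = 4 − 1 = 3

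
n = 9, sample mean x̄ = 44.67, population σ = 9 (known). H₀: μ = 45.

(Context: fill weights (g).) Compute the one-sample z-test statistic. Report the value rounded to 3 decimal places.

test statistic = -0.110

SE = σ/√n = 9/√9 = 3.0000
z = (x̄−μ₀)/SE = (44.67−45)/3.0000 = -0.1100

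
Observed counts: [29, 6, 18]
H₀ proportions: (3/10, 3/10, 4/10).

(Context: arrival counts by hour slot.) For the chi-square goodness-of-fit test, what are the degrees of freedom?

degrees of freedom = 2

df = k − 1 = 3 − 1 = 2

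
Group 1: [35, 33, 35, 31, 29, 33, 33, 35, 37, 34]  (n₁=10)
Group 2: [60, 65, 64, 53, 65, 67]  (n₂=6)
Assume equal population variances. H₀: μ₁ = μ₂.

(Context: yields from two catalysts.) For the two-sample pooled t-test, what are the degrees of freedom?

degrees of freedom = 14

df = n₁ + n₂ − 2 = 10 + 6 − 2 = 14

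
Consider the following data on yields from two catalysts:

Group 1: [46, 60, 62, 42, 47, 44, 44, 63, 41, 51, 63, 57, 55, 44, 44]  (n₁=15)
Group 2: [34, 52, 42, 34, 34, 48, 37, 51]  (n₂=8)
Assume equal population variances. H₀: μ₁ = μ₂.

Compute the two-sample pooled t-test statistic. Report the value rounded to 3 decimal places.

x̄₁=50.867, s₁=8.280, n₁=15
x̄₂=41.500, s₂=7.856, n₂=8
s_p² = [14·8.280² + 7·7.856²]/21 = 66.2730
SE = √(s_p²·(1/15+1/8)) = 3.5640
t = (50.867−41.500)/3.5640 = 2.6281
df = 21

test statistic = 2.628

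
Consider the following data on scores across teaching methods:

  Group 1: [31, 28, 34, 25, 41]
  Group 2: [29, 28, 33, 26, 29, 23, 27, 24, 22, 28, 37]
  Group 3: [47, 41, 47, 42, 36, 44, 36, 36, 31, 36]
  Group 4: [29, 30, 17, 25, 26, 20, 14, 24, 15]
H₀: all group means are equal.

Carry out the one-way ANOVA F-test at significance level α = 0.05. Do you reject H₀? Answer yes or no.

reject H₀: yes

Group means [31.80, 27.82, 39.60, 22.22], grand mean 30.314
SSB = Σnᵢ(x̄ᵢ−x̄)² = 1531.151; SSW = ΣΣ(x−x̄ᵢ)² = 886.392
MSB = 1531.151/3 = 510.3836; MSW = 886.392/31 = 28.5933
F = MSB/MSW = 17.8498
df = (3, 31)
p-value (upper-tail) = 0.00000
At α=0.05: p < α → reject H₀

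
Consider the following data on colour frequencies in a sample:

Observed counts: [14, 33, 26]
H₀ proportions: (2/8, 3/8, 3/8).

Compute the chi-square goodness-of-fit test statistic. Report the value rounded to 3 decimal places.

test statistic = 2.215

n = 73; E_i = n·p_i = [18.25, 27.38, 27.38]
χ² = (14−18.25)²/18.25 + (33−27.38)²/27.38 + (26−27.38)²/27.38 = 2.2146
df = 2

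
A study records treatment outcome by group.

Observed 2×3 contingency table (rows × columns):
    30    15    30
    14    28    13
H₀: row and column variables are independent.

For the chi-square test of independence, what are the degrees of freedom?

degrees of freedom = 2

df = (r−1)(c−1) = (2−1)·(3−1) = 2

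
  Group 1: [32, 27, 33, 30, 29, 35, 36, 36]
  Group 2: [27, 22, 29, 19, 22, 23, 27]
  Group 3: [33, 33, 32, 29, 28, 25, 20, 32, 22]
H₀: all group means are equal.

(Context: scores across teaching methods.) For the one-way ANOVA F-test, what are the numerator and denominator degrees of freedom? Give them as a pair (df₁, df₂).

k = 3 groups, N = 24 total
df = (k−1, N−k) = (3−1, 24−3) = (2, 21)

degrees of freedom = [2, 21]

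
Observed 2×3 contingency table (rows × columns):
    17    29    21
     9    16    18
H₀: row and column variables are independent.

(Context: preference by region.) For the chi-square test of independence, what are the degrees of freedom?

degrees of freedom = 2

df = (r−1)(c−1) = (2−1)·(3−1) = 2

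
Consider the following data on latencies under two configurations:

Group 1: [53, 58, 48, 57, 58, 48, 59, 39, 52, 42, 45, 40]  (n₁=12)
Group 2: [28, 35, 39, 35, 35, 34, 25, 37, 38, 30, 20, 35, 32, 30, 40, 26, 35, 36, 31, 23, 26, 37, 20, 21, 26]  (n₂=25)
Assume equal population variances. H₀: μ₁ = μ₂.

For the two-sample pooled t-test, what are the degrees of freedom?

df = n₁ + n₂ − 2 = 12 + 25 − 2 = 35

degrees of freedom = 35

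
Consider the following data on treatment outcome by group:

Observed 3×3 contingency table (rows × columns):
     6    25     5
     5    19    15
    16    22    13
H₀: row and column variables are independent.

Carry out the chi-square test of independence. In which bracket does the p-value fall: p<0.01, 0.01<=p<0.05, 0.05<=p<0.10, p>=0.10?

p-value bracket: 0.01<=p<0.05

Row totals [36, 39, 51], col totals [27, 66, 33], n=126
χ² = (6−7.71)²/7.71 + (25−18.86)²/18.86 + (5−9.43)²/9.43 + (5−8.36)²/8.36 + (19−20.43)²/20.43 + (15−10.21)²/10.21 + (16−10.93)²/10.93 + (22−26.71)²/26.71 + (13−13.36)²/13.36 = 11.3478
df = 4
p-value (upper-tail) = 0.02292
→ bracket: 0.01<=p<0.05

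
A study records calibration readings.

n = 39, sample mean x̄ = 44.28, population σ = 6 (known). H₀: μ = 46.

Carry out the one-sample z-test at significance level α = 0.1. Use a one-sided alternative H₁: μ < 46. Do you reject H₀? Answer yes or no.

SE = σ/√n = 6/√39 = 0.9608
z = (x̄−μ₀)/SE = (44.28−46)/0.9608 = -1.7902
p-value (one-sided, H₁ less) = 0.03671
At α=0.1: p < α → reject H₀

reject H₀: yes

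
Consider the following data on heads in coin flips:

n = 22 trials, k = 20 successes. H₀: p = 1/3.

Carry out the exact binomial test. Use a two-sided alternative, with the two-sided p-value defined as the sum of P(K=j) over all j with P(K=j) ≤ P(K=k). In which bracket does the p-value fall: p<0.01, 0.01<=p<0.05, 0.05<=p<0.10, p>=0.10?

Exact binomial: n=22, k=20, p₀=1/3=0.3333
P(X=j) = C(n,j)·p₀^j·(1−p₀)^(n−j); p = Σ P(X=j) over j with P(X=j) ≤ P(X=20)
p-value (two-sided) = 0.00000
→ bracket: p<0.01

p-value bracket: p<0.01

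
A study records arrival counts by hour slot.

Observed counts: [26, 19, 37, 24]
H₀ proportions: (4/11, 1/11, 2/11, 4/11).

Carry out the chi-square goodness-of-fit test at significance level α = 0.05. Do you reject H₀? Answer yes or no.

reject H₀: yes

n = 106; E_i = n·p_i = [38.55, 9.64, 19.27, 38.55]
χ² = (26−38.55)²/38.55 + (19−9.64)²/9.64 + (37−19.27)²/19.27 + (24−38.55)²/38.55 = 34.9764
df = 3
p-value (upper-tail) = 0.00000
At α=0.05: p < α → reject H₀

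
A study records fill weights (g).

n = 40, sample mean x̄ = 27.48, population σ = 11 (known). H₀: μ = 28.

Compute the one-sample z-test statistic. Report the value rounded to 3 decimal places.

SE = σ/√n = 11/√40 = 1.7393
z = (x̄−μ₀)/SE = (27.48−28)/1.7393 = -0.2990

test statistic = -0.299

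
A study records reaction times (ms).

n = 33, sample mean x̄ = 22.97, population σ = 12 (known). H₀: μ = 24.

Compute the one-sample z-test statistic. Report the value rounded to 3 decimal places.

test statistic = -0.493

SE = σ/√n = 12/√33 = 2.0889
z = (x̄−μ₀)/SE = (22.97−24)/2.0889 = -0.4931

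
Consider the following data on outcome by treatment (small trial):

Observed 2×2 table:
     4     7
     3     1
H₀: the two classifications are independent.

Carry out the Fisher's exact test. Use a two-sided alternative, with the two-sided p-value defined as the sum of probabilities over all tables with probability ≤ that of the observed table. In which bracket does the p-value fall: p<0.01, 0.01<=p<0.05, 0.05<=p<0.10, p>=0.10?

p-value bracket: p>=0.10

Margins: r₁=11, r₂=4, c₁=7, c₂=8, n=15
p_obs = C(11,4)·C(4,3)/C(15,7); sum pmf over tables with pmf ≤ p_obs
p-value (two-sided) = 0.28205
→ bracket: p>=0.10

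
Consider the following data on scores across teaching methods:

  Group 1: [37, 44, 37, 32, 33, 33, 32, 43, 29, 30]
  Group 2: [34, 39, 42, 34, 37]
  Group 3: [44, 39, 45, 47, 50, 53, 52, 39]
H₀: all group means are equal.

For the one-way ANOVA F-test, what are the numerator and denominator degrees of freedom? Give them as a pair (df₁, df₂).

degrees of freedom = [2, 20]

k = 3 groups, N = 23 total
df = (k−1, N−k) = (3−1, 23−3) = (2, 20)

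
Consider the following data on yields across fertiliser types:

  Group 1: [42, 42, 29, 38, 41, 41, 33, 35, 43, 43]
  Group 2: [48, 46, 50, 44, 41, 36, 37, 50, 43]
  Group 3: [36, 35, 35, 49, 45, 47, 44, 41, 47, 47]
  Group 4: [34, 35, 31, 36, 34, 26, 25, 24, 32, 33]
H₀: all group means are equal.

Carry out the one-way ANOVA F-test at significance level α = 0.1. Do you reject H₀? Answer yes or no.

reject H₀: yes

Group means [38.70, 43.89, 42.60, 31.00], grand mean 38.923
SSB = Σnᵢ(x̄ᵢ−x̄)² = 985.380; SSW = ΣΣ(x−x̄ᵢ)² = 867.389
MSB = 985.380/3 = 328.4601; MSW = 867.389/35 = 24.7825
F = MSB/MSW = 13.2537
df = (3, 35)
p-value (upper-tail) = 0.00001
At α=0.1: p < α → reject H₀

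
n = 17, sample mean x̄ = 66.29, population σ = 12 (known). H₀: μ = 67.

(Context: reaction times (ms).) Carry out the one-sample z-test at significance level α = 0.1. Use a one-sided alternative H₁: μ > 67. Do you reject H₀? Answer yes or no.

SE = σ/√n = 12/√17 = 2.9104
z = (x̄−μ₀)/SE = (66.29−67)/2.9104 = -0.2440
p-value (one-sided, H₁ greater) = 0.59637
At α=0.1: p ≥ α → fail to reject H₀

reject H₀: no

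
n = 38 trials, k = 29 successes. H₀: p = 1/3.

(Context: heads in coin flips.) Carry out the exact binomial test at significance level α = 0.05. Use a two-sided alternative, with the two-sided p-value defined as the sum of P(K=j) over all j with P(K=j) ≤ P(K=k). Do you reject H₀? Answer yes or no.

reject H₀: yes

Exact binomial: n=38, k=29, p₀=1/3=0.3333
P(X=j) = C(n,j)·p₀^j·(1−p₀)^(n−j); p = Σ P(X=j) over j with P(X=j) ≤ P(X=29)
p-value (two-sided) = 0.00000
At α=0.05: p < α → reject H₀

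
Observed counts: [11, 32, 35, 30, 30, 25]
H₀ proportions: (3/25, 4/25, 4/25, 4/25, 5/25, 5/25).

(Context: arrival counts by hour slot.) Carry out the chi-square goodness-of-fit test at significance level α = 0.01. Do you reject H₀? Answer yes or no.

n = 163; E_i = n·p_i = [19.56, 26.08, 26.08, 26.08, 32.60, 32.60]
χ² = (11−19.56)²/19.56 + (32−26.08)²/26.08 + (35−26.08)²/26.08 + (30−26.08)²/26.08 + (30−32.60)²/32.60 + (25−32.60)²/32.60 = 10.7091
df = 5
p-value (upper-tail) = 0.05746
At α=0.01: p ≥ α → fail to reject H₀

reject H₀: no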